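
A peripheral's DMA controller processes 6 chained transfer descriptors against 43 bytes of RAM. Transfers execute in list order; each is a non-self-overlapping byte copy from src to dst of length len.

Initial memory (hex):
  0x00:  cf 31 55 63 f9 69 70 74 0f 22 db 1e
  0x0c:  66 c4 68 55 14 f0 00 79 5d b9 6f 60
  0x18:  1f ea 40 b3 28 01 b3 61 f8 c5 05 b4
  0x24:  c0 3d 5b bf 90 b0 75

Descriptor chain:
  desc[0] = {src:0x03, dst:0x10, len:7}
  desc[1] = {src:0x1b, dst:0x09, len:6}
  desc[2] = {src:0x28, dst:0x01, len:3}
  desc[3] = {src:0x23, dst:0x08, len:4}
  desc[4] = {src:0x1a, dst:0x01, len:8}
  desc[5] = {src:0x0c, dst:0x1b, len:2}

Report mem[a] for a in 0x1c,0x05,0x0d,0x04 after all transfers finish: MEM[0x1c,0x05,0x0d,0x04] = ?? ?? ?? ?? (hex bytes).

D0: mem[0x10..0x16] <- [63 f9 69 70 74 0f 22]
D1: mem[0x09..0x0e] <- [b3 28 01 b3 61 f8]
D2: mem[0x01..0x03] <- [90 b0 75]
D3: mem[0x08..0x0b] <- [b4 c0 3d 5b]
D4: mem[0x01..0x08] <- [40 b3 28 01 b3 61 f8 c5]
D5: mem[0x1b..0x1c] <- [b3 61]
query mem[0x1c]=0x61, mem[0x05]=0xb3, mem[0x0d]=0x61, mem[0x04]=0x01

MEM[0x1c,0x05,0x0d,0x04] = 61 b3 61 01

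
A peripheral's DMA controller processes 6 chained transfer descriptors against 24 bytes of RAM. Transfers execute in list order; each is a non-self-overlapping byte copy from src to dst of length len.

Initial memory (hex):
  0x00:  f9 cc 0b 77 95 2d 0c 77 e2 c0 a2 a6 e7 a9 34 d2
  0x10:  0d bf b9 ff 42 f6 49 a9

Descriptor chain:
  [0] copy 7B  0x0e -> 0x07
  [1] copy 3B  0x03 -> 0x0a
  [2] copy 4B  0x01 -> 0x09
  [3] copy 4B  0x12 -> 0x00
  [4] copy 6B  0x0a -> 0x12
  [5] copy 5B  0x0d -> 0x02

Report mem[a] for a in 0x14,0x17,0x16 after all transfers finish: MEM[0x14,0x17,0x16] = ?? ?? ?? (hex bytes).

[0] 0x0e->0x07 len=7 : 34 d2 0d bf b9 ff 42
[1] 0x03->0x0a len=3 : 77 95 2d
[2] 0x01->0x09 len=4 : cc 0b 77 95
[3] 0x12->0x00 len=4 : b9 ff 42 f6
[4] 0x0a->0x12 len=6 : 0b 77 95 42 34 d2
[5] 0x0d->0x02 len=5 : 42 34 d2 0d bf
query mem[0x14]=0x95, mem[0x17]=0xd2, mem[0x16]=0x34

MEM[0x14,0x17,0x16] = 95 d2 34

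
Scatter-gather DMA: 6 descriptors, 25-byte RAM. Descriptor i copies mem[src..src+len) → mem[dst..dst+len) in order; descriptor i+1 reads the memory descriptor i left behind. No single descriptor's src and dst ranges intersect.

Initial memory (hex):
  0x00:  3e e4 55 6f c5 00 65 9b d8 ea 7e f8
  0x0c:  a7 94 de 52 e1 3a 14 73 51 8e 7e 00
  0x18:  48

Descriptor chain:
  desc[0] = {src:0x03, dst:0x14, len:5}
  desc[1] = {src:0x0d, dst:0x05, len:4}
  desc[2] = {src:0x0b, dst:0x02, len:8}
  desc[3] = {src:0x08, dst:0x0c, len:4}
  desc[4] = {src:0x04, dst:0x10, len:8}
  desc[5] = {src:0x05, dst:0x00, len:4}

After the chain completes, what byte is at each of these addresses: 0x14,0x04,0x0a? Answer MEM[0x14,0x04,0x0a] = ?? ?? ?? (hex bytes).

#0 dst[0x14+5] := {0x6f,0xc5,0x00,0x65,0x9b}
#1 dst[0x05+4] := {0x94,0xde,0x52,0xe1}
#2 dst[0x02+8] := {0xf8,0xa7,0x94,0xde,0x52,0xe1,0x3a,0x14}
#3 dst[0x0c+4] := {0x3a,0x14,0x7e,0xf8}
#4 dst[0x10+8] := {0x94,0xde,0x52,0xe1,0x3a,0x14,0x7e,0xf8}
#5 dst[0x00+4] := {0xde,0x52,0xe1,0x3a}
query mem[0x14]=0x3a, mem[0x04]=0x94, mem[0x0a]=0x7e

MEM[0x14,0x04,0x0a] = 3a 94 7e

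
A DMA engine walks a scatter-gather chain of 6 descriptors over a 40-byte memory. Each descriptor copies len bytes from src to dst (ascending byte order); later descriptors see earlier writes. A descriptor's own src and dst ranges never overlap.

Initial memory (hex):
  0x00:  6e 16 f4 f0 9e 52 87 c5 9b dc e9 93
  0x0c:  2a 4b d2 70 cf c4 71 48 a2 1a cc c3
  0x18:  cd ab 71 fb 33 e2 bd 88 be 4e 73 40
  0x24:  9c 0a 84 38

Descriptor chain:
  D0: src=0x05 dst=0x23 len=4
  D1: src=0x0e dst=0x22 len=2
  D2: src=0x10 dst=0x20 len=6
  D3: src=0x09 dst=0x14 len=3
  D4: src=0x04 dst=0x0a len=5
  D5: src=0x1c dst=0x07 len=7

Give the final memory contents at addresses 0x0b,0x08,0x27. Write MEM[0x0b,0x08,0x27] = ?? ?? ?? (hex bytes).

#0 dst[0x23+4] := {0x52,0x87,0xc5,0x9b}
#1 dst[0x22+2] := {0xd2,0x70}
#2 dst[0x20+6] := {0xcf,0xc4,0x71,0x48,0xa2,0x1a}
#3 dst[0x14+3] := {0xdc,0xe9,0x93}
#4 dst[0x0a+5] := {0x9e,0x52,0x87,0xc5,0x9b}
#5 dst[0x07+7] := {0x33,0xe2,0xbd,0x88,0xcf,0xc4,0x71}
query mem[0x0b]=0xcf, mem[0x08]=0xe2, mem[0x27]=0x38

MEM[0x0b,0x08,0x27] = cf e2 38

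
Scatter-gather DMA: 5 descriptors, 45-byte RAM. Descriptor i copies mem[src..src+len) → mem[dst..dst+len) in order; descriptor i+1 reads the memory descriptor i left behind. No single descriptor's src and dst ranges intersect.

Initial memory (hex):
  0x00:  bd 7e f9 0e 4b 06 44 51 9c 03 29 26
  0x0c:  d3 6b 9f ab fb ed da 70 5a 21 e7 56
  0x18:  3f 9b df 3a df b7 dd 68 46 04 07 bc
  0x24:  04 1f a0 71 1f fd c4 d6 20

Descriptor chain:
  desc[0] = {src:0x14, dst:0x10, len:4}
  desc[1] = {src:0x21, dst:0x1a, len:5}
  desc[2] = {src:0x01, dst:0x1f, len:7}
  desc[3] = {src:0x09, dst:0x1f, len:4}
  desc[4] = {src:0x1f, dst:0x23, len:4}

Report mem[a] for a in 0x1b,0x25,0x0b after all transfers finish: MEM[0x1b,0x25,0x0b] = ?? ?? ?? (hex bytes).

MEM[0x1b,0x25,0x0b] = 07 26 26

#0 dst[0x10+4] := {0x5a,0x21,0xe7,0x56}
#1 dst[0x1a+5] := {0x04,0x07,0xbc,0x04,0x1f}
#2 dst[0x1f+7] := {0x7e,0xf9,0x0e,0x4b,0x06,0x44,0x51}
#3 dst[0x1f+4] := {0x03,0x29,0x26,0xd3}
#4 dst[0x23+4] := {0x03,0x29,0x26,0xd3}
query mem[0x1b]=0x07, mem[0x25]=0x26, mem[0x0b]=0x26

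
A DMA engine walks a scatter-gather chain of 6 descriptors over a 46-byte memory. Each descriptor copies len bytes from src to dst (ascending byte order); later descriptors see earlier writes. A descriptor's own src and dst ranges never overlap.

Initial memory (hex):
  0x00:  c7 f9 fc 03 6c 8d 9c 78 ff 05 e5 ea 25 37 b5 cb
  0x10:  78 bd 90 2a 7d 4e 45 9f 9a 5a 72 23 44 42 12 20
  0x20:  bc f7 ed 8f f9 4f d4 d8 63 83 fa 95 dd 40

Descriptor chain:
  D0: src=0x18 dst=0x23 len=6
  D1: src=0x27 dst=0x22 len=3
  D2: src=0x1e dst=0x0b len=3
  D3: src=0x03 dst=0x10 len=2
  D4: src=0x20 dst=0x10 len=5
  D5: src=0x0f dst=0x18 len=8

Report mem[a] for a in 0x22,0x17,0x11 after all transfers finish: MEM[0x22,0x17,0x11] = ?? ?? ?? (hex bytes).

#0 dst[0x23+6] := {0x9a,0x5a,0x72,0x23,0x44,0x42}
#1 dst[0x22+3] := {0x44,0x42,0x83}
#2 dst[0x0b+3] := {0x12,0x20,0xbc}
#3 dst[0x10+2] := {0x03,0x6c}
#4 dst[0x10+5] := {0xbc,0xf7,0x44,0x42,0x83}
#5 dst[0x18+8] := {0xcb,0xbc,0xf7,0x44,0x42,0x83,0x4e,0x45}
query mem[0x22]=0x44, mem[0x17]=0x9f, mem[0x11]=0xf7

MEM[0x22,0x17,0x11] = 44 9f f7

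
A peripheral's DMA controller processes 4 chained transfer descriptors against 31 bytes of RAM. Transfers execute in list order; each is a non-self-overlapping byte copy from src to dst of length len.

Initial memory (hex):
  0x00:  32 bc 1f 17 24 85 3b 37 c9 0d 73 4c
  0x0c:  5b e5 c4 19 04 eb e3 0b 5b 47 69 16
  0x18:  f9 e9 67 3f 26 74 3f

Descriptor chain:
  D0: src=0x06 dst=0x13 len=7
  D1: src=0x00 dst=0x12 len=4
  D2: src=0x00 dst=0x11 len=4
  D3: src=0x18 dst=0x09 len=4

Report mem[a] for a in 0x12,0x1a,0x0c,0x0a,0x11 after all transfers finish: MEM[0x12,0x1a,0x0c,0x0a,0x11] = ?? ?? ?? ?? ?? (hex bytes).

[0] 0x06->0x13 len=7 : 3b 37 c9 0d 73 4c 5b
[1] 0x00->0x12 len=4 : 32 bc 1f 17
[2] 0x00->0x11 len=4 : 32 bc 1f 17
[3] 0x18->0x09 len=4 : 4c 5b 67 3f
query mem[0x12]=0xbc, mem[0x1a]=0x67, mem[0x0c]=0x3f, mem[0x0a]=0x5b, mem[0x11]=0x32

MEM[0x12,0x1a,0x0c,0x0a,0x11] = bc 67 3f 5b 32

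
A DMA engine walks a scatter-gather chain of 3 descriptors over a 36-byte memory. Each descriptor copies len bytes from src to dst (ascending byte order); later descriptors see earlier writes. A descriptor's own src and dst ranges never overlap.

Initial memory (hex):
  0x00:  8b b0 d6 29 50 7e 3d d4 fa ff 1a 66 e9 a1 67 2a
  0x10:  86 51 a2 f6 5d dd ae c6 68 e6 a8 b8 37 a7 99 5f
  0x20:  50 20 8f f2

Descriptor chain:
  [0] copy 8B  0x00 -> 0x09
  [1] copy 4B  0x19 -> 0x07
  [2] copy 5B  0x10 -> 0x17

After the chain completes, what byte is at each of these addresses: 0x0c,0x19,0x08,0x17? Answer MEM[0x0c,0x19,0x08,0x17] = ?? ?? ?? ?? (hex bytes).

[0] 0x00->0x09 len=8 : 8b b0 d6 29 50 7e 3d d4
[1] 0x19->0x07 len=4 : e6 a8 b8 37
[2] 0x10->0x17 len=5 : d4 51 a2 f6 5d
query mem[0x0c]=0x29, mem[0x19]=0xa2, mem[0x08]=0xa8, mem[0x17]=0xd4

MEM[0x0c,0x19,0x08,0x17] = 29 a2 a8 d4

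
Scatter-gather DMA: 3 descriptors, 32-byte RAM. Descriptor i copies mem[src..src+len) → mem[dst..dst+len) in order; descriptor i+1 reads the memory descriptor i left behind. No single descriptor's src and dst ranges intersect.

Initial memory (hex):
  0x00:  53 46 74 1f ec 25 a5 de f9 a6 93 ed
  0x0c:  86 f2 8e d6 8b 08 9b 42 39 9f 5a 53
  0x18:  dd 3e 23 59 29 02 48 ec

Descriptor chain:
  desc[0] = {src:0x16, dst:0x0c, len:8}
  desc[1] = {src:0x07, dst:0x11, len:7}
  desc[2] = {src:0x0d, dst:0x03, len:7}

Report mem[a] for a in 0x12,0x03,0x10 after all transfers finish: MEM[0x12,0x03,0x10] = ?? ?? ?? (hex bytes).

#0 dst[0x0c+8] := {0x5a,0x53,0xdd,0x3e,0x23,0x59,0x29,0x02}
#1 dst[0x11+7] := {0xde,0xf9,0xa6,0x93,0xed,0x5a,0x53}
#2 dst[0x03+7] := {0x53,0xdd,0x3e,0x23,0xde,0xf9,0xa6}
query mem[0x12]=0xf9, mem[0x03]=0x53, mem[0x10]=0x23

MEM[0x12,0x03,0x10] = f9 53 23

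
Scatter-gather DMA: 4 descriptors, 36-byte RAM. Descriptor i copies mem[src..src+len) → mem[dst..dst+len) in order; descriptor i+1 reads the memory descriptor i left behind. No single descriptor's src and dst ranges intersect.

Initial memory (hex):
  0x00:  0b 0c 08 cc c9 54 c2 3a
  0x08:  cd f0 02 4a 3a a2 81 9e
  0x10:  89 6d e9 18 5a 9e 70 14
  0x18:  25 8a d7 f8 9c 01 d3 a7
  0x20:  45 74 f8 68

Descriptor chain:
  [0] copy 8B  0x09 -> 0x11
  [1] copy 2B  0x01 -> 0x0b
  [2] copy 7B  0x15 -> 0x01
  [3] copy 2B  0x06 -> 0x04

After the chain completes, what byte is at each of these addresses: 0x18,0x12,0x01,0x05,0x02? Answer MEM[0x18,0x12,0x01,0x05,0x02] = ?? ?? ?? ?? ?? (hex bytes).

MEM[0x18,0x12,0x01,0x05,0x02] = 89 02 a2 f8 81

D0: mem[0x11..0x18] <- [f0 02 4a 3a a2 81 9e 89]
D1: mem[0x0b..0x0c] <- [0c 08]
D2: mem[0x01..0x07] <- [a2 81 9e 89 8a d7 f8]
D3: mem[0x04..0x05] <- [d7 f8]
query mem[0x18]=0x89, mem[0x12]=0x02, mem[0x01]=0xa2, mem[0x05]=0xf8, mem[0x02]=0x81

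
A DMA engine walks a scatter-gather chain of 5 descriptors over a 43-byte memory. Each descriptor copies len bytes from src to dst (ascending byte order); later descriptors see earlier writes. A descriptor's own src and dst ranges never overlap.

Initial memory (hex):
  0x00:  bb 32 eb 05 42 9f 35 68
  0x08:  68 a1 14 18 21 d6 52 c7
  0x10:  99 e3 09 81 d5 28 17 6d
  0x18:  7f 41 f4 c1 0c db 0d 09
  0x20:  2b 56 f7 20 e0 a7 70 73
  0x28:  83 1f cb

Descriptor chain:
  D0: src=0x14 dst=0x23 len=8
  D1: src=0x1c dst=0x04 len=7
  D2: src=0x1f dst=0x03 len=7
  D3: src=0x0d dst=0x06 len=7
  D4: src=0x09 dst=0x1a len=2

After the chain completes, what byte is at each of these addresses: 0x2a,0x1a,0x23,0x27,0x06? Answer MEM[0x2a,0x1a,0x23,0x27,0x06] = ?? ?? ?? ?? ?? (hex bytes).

[0] 0x14->0x23 len=8 : d5 28 17 6d 7f 41 f4 c1
[1] 0x1c->0x04 len=7 : 0c db 0d 09 2b 56 f7
[2] 0x1f->0x03 len=7 : 09 2b 56 f7 d5 28 17
[3] 0x0d->0x06 len=7 : d6 52 c7 99 e3 09 81
[4] 0x09->0x1a len=2 : 99 e3
query mem[0x2a]=0xc1, mem[0x1a]=0x99, mem[0x23]=0xd5, mem[0x27]=0x7f, mem[0x06]=0xd6

MEM[0x2a,0x1a,0x23,0x27,0x06] = c1 99 d5 7f d6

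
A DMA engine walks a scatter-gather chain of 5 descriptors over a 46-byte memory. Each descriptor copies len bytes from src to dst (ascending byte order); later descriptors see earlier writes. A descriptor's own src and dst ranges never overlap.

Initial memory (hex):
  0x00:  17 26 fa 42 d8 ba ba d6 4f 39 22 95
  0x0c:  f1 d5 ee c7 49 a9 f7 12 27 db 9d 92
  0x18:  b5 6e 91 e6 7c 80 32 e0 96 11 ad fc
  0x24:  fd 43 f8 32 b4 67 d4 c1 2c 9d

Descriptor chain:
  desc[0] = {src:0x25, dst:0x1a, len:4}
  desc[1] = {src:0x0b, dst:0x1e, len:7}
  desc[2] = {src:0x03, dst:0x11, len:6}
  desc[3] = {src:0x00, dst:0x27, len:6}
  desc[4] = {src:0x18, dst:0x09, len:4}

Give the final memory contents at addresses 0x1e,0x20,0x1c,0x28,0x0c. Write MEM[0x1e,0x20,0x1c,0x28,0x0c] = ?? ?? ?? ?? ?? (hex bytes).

MEM[0x1e,0x20,0x1c,0x28,0x0c] = 95 d5 32 26 f8

  after D0: wrote 4B at 0x1a = 43f832b4
  after D1: wrote 7B at 0x1e = 95f1d5eec749a9
  after D2: wrote 6B at 0x11 = 42d8babad64f
  after D3: wrote 6B at 0x27 = 1726fa42d8ba
  after D4: wrote 4B at 0x09 = b56e43f8
query mem[0x1e]=0x95, mem[0x20]=0xd5, mem[0x1c]=0x32, mem[0x28]=0x26, mem[0x0c]=0xf8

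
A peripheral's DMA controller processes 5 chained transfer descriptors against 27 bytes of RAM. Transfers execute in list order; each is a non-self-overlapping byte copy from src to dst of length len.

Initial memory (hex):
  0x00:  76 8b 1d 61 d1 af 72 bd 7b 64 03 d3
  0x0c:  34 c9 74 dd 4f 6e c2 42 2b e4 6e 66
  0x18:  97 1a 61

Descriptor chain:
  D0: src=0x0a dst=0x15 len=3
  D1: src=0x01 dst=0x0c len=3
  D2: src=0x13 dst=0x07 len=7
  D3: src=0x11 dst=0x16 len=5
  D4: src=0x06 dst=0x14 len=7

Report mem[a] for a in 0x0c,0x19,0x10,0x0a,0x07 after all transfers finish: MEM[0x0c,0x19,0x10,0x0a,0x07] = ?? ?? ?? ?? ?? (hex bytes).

D0: mem[0x15..0x17] <- [03 d3 34]
D1: mem[0x0c..0x0e] <- [8b 1d 61]
D2: mem[0x07..0x0d] <- [42 2b 03 d3 34 97 1a]
D3: mem[0x16..0x1a] <- [6e c2 42 2b 03]
D4: mem[0x14..0x1a] <- [72 42 2b 03 d3 34 97]
query mem[0x0c]=0x97, mem[0x19]=0x34, mem[0x10]=0x4f, mem[0x0a]=0xd3, mem[0x07]=0x42

MEM[0x0c,0x19,0x10,0x0a,0x07] = 97 34 4f d3 42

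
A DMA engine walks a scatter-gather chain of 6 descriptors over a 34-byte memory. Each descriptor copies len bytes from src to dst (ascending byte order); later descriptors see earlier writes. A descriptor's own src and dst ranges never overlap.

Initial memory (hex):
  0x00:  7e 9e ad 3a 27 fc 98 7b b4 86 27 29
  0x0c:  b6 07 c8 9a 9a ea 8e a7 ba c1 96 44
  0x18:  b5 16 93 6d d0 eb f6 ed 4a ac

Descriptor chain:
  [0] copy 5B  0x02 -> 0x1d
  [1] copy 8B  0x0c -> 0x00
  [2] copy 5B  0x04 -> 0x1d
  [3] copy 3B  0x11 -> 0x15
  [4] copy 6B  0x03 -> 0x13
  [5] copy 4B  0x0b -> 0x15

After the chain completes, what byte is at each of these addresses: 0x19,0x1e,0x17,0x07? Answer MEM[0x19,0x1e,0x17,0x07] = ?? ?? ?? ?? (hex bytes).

MEM[0x19,0x1e,0x17,0x07] = 16 ea 07 a7

  after D0: wrote 5B at 0x1d = ad3a27fc98
  after D1: wrote 8B at 0x00 = b607c89a9aea8ea7
  after D2: wrote 5B at 0x1d = 9aea8ea7b4
  after D3: wrote 3B at 0x15 = ea8ea7
  after D4: wrote 6B at 0x13 = 9a9aea8ea7b4
  after D5: wrote 4B at 0x15 = 29b607c8
query mem[0x19]=0x16, mem[0x1e]=0xea, mem[0x17]=0x07, mem[0x07]=0xa7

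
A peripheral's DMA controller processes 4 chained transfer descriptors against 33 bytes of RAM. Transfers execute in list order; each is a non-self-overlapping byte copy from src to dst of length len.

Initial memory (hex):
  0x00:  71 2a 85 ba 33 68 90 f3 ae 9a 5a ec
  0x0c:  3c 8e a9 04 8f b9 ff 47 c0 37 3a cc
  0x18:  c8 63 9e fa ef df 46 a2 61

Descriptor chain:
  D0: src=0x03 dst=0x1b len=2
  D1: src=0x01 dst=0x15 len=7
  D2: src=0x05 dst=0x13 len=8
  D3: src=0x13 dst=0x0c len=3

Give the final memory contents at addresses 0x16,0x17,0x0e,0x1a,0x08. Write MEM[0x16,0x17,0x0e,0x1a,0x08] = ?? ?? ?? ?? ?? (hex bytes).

  after D0: wrote 2B at 0x1b = ba33
  after D1: wrote 7B at 0x15 = 2a85ba336890f3
  after D2: wrote 8B at 0x13 = 6890f3ae9a5aec3c
  after D3: wrote 3B at 0x0c = 6890f3
query mem[0x16]=0xae, mem[0x17]=0x9a, mem[0x0e]=0xf3, mem[0x1a]=0x3c, mem[0x08]=0xae

MEM[0x16,0x17,0x0e,0x1a,0x08] = ae 9a f3 3c ae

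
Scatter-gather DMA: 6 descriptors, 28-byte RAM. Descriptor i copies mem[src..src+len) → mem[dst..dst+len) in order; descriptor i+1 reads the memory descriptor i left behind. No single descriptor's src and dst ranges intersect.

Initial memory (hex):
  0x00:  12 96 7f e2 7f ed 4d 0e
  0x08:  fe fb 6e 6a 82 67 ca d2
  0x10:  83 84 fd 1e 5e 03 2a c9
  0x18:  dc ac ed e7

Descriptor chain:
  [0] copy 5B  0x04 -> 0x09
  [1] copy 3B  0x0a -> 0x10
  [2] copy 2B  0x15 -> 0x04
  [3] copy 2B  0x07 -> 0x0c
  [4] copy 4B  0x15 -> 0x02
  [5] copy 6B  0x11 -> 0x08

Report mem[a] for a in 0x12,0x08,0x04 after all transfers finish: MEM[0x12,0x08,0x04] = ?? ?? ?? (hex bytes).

MEM[0x12,0x08,0x04] = 0e 4d c9

D0: mem[0x09..0x0d] <- [7f ed 4d 0e fe]
D1: mem[0x10..0x12] <- [ed 4d 0e]
D2: mem[0x04..0x05] <- [03 2a]
D3: mem[0x0c..0x0d] <- [0e fe]
D4: mem[0x02..0x05] <- [03 2a c9 dc]
D5: mem[0x08..0x0d] <- [4d 0e 1e 5e 03 2a]
query mem[0x12]=0x0e, mem[0x08]=0x4d, mem[0x04]=0xc9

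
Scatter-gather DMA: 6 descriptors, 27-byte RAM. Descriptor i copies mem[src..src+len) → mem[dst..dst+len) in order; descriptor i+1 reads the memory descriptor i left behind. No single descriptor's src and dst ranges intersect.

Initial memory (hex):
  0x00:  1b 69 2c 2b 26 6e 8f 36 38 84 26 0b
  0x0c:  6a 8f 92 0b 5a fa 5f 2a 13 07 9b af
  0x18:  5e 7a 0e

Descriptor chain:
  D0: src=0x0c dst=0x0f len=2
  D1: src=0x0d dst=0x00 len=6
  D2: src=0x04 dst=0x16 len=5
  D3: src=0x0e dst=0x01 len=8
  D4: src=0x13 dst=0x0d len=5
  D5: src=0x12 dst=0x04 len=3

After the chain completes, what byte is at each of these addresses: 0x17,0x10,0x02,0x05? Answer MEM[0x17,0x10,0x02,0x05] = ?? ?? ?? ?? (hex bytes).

  after D0: wrote 2B at 0x0f = 6a8f
  after D1: wrote 6B at 0x00 = 8f926a8ffa5f
  after D2: wrote 5B at 0x16 = fa5f8f3638
  after D3: wrote 8B at 0x01 = 926a8ffa5f2a1307
  after D4: wrote 5B at 0x0d = 2a1307fa5f
  after D5: wrote 3B at 0x04 = 5f2a13
query mem[0x17]=0x5f, mem[0x10]=0xfa, mem[0x02]=0x6a, mem[0x05]=0x2a

MEM[0x17,0x10,0x02,0x05] = 5f fa 6a 2a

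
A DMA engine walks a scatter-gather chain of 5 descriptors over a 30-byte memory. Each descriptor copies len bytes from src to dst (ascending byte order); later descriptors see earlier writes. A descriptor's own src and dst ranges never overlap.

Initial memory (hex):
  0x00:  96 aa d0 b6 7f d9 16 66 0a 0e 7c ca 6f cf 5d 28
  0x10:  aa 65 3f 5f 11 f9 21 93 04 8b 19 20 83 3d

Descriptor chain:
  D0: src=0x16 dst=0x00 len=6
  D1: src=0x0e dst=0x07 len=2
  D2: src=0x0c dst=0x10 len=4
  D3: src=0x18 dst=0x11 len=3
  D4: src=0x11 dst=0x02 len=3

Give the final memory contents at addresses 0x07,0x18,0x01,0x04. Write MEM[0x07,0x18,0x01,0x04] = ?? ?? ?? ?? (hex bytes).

MEM[0x07,0x18,0x01,0x04] = 5d 04 93 19

#0 dst[0x00+6] := {0x21,0x93,0x04,0x8b,0x19,0x20}
#1 dst[0x07+2] := {0x5d,0x28}
#2 dst[0x10+4] := {0x6f,0xcf,0x5d,0x28}
#3 dst[0x11+3] := {0x04,0x8b,0x19}
#4 dst[0x02+3] := {0x04,0x8b,0x19}
query mem[0x07]=0x5d, mem[0x18]=0x04, mem[0x01]=0x93, mem[0x04]=0x19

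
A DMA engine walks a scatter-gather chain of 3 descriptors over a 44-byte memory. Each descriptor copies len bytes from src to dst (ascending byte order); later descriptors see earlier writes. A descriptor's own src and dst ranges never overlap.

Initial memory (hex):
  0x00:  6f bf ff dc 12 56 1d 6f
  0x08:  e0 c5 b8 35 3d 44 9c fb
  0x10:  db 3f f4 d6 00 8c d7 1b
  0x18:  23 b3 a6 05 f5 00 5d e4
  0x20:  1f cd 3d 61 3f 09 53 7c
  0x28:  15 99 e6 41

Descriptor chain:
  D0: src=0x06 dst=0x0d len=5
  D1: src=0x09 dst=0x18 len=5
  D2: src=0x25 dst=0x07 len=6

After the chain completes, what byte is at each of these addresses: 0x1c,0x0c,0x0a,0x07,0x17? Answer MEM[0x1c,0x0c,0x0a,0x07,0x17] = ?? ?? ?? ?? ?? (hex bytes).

#0 dst[0x0d+5] := {0x1d,0x6f,0xe0,0xc5,0xb8}
#1 dst[0x18+5] := {0xc5,0xb8,0x35,0x3d,0x1d}
#2 dst[0x07+6] := {0x09,0x53,0x7c,0x15,0x99,0xe6}
query mem[0x1c]=0x1d, mem[0x0c]=0xe6, mem[0x0a]=0x15, mem[0x07]=0x09, mem[0x17]=0x1b

MEM[0x1c,0x0c,0x0a,0x07,0x17] = 1d e6 15 09 1b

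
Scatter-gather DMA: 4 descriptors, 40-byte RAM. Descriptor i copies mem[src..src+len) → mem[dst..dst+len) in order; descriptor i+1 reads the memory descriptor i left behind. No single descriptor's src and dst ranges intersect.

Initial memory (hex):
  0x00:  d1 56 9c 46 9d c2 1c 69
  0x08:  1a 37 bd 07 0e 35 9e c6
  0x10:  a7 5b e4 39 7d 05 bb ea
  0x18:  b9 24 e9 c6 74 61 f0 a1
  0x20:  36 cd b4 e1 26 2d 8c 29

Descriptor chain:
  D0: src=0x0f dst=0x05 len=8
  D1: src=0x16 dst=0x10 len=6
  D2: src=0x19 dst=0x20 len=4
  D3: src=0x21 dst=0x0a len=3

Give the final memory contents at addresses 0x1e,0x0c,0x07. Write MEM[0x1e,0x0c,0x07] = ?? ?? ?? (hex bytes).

#0 dst[0x05+8] := {0xc6,0xa7,0x5b,0xe4,0x39,0x7d,0x05,0xbb}
#1 dst[0x10+6] := {0xbb,0xea,0xb9,0x24,0xe9,0xc6}
#2 dst[0x20+4] := {0x24,0xe9,0xc6,0x74}
#3 dst[0x0a+3] := {0xe9,0xc6,0x74}
query mem[0x1e]=0xf0, mem[0x0c]=0x74, mem[0x07]=0x5b

MEM[0x1e,0x0c,0x07] = f0 74 5b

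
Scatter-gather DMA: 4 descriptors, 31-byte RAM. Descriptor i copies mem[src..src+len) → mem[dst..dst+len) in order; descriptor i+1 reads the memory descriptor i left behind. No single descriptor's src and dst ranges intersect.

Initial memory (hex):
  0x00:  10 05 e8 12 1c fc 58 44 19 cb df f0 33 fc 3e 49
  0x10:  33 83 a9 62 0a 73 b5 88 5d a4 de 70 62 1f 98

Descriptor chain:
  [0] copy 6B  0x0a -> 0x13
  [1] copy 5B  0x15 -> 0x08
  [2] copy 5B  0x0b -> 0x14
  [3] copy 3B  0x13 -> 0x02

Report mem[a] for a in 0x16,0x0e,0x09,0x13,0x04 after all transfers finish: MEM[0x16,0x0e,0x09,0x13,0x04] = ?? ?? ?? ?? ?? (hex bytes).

#0 dst[0x13+6] := {0xdf,0xf0,0x33,0xfc,0x3e,0x49}
#1 dst[0x08+5] := {0x33,0xfc,0x3e,0x49,0xa4}
#2 dst[0x14+5] := {0x49,0xa4,0xfc,0x3e,0x49}
#3 dst[0x02+3] := {0xdf,0x49,0xa4}
query mem[0x16]=0xfc, mem[0x0e]=0x3e, mem[0x09]=0xfc, mem[0x13]=0xdf, mem[0x04]=0xa4

MEM[0x16,0x0e,0x09,0x13,0x04] = fc 3e fc df a4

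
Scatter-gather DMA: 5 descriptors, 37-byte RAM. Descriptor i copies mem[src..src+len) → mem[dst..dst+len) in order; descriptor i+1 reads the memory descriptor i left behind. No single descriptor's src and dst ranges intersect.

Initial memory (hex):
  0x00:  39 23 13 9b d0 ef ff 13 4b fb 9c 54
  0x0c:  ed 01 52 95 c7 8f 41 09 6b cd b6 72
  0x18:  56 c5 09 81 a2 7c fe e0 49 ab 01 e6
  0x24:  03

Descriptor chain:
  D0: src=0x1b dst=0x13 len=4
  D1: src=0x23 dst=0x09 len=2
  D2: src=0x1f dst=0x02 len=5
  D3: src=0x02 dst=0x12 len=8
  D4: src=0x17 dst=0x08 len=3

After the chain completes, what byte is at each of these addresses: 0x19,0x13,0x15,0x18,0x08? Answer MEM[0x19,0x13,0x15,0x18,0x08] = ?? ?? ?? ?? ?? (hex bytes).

D0: mem[0x13..0x16] <- [81 a2 7c fe]
D1: mem[0x09..0x0a] <- [e6 03]
D2: mem[0x02..0x06] <- [e0 49 ab 01 e6]
D3: mem[0x12..0x19] <- [e0 49 ab 01 e6 13 4b e6]
D4: mem[0x08..0x0a] <- [13 4b e6]
query mem[0x19]=0xe6, mem[0x13]=0x49, mem[0x15]=0x01, mem[0x18]=0x4b, mem[0x08]=0x13

MEM[0x19,0x13,0x15,0x18,0x08] = e6 49 01 4b 13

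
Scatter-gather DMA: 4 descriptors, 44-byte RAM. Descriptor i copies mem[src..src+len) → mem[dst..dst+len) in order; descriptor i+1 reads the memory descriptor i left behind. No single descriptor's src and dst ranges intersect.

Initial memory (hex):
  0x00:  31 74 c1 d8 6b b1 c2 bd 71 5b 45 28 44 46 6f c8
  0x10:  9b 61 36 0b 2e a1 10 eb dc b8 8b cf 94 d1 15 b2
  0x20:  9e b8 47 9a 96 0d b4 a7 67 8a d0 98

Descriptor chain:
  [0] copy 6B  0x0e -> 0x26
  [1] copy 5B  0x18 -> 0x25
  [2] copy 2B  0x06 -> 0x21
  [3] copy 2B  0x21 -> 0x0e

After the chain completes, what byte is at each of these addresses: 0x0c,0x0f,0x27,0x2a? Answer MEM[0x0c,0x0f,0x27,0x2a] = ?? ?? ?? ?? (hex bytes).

MEM[0x0c,0x0f,0x27,0x2a] = 44 bd 8b 36

  after D0: wrote 6B at 0x26 = 6fc89b61360b
  after D1: wrote 5B at 0x25 = dcb88bcf94
  after D2: wrote 2B at 0x21 = c2bd
  after D3: wrote 2B at 0x0e = c2bd
query mem[0x0c]=0x44, mem[0x0f]=0xbd, mem[0x27]=0x8b, mem[0x2a]=0x36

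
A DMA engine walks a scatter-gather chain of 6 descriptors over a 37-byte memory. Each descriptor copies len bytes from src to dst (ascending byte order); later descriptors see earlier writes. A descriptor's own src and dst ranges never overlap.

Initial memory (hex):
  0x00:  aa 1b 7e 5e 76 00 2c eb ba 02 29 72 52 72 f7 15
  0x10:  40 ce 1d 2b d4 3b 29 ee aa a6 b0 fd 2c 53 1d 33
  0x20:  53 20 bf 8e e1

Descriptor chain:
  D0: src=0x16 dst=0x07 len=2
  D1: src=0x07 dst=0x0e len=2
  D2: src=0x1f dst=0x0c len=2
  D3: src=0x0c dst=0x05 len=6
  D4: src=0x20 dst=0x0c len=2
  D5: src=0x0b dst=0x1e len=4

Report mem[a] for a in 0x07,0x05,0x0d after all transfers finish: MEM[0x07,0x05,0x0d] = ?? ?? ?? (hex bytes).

D0: mem[0x07..0x08] <- [29 ee]
D1: mem[0x0e..0x0f] <- [29 ee]
D2: mem[0x0c..0x0d] <- [33 53]
D3: mem[0x05..0x0a] <- [33 53 29 ee 40 ce]
D4: mem[0x0c..0x0d] <- [53 20]
D5: mem[0x1e..0x21] <- [72 53 20 29]
query mem[0x07]=0x29, mem[0x05]=0x33, mem[0x0d]=0x20

MEM[0x07,0x05,0x0d] = 29 33 20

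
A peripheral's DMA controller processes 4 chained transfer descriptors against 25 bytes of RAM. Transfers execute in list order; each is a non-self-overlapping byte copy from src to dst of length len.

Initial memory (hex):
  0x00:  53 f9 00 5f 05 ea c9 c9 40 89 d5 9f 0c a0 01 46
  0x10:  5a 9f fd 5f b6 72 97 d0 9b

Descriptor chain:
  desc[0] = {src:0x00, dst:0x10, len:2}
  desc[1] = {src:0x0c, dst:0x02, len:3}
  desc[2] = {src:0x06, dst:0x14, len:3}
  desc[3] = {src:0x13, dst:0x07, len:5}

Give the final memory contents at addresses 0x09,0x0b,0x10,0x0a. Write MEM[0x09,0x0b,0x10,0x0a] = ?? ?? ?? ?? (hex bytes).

  after D0: wrote 2B at 0x10 = 53f9
  after D1: wrote 3B at 0x02 = 0ca001
  after D2: wrote 3B at 0x14 = c9c940
  after D3: wrote 5B at 0x07 = 5fc9c940d0
query mem[0x09]=0xc9, mem[0x0b]=0xd0, mem[0x10]=0x53, mem[0x0a]=0x40

MEM[0x09,0x0b,0x10,0x0a] = c9 d0 53 40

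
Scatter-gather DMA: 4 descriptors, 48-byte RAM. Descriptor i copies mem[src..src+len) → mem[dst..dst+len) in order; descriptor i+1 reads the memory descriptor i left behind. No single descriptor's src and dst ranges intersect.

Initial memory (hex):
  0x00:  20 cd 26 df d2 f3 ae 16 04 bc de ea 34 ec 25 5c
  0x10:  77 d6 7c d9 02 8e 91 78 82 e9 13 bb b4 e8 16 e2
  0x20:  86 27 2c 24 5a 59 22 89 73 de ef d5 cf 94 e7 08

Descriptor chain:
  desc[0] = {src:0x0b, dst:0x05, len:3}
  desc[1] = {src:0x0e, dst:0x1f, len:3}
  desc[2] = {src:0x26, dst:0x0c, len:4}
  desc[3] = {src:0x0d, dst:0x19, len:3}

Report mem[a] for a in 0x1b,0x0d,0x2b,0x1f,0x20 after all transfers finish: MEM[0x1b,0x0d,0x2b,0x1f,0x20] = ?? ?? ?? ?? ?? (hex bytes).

MEM[0x1b,0x0d,0x2b,0x1f,0x20] = de 89 d5 25 5c

[0] 0x0b->0x05 len=3 : ea 34 ec
[1] 0x0e->0x1f len=3 : 25 5c 77
[2] 0x26->0x0c len=4 : 22 89 73 de
[3] 0x0d->0x19 len=3 : 89 73 de
query mem[0x1b]=0xde, mem[0x0d]=0x89, mem[0x2b]=0xd5, mem[0x1f]=0x25, mem[0x20]=0x5c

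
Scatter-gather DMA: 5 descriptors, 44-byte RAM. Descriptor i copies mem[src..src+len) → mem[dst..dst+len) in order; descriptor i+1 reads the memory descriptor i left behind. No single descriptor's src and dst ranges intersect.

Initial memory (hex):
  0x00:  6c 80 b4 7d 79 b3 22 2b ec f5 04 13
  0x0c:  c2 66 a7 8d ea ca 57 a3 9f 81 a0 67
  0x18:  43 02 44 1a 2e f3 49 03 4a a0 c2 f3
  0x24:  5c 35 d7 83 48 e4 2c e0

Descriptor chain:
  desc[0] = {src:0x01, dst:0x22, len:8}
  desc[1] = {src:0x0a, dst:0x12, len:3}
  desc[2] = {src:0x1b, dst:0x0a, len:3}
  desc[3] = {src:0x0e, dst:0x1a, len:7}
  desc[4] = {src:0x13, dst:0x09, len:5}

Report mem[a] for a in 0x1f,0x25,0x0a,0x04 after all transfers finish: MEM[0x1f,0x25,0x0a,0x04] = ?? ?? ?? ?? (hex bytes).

[0] 0x01->0x22 len=8 : 80 b4 7d 79 b3 22 2b ec
[1] 0x0a->0x12 len=3 : 04 13 c2
[2] 0x1b->0x0a len=3 : 1a 2e f3
[3] 0x0e->0x1a len=7 : a7 8d ea ca 04 13 c2
[4] 0x13->0x09 len=5 : 13 c2 81 a0 67
query mem[0x1f]=0x13, mem[0x25]=0x79, mem[0x0a]=0xc2, mem[0x04]=0x79

MEM[0x1f,0x25,0x0a,0x04] = 13 79 c2 79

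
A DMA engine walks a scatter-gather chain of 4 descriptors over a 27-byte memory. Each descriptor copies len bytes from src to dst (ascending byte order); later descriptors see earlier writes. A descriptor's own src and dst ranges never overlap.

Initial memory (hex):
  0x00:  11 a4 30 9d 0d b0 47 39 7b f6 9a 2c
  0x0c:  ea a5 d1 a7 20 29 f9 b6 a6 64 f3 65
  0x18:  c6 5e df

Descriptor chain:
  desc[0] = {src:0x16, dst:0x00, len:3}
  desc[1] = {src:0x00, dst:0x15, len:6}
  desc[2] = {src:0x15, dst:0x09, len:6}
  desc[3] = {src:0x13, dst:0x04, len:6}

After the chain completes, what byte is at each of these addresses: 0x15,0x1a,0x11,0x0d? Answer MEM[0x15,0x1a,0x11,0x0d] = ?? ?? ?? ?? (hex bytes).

D0: mem[0x00..0x02] <- [f3 65 c6]
D1: mem[0x15..0x1a] <- [f3 65 c6 9d 0d b0]
D2: mem[0x09..0x0e] <- [f3 65 c6 9d 0d b0]
D3: mem[0x04..0x09] <- [b6 a6 f3 65 c6 9d]
query mem[0x15]=0xf3, mem[0x1a]=0xb0, mem[0x11]=0x29, mem[0x0d]=0x0d

MEM[0x15,0x1a,0x11,0x0d] = f3 b0 29 0d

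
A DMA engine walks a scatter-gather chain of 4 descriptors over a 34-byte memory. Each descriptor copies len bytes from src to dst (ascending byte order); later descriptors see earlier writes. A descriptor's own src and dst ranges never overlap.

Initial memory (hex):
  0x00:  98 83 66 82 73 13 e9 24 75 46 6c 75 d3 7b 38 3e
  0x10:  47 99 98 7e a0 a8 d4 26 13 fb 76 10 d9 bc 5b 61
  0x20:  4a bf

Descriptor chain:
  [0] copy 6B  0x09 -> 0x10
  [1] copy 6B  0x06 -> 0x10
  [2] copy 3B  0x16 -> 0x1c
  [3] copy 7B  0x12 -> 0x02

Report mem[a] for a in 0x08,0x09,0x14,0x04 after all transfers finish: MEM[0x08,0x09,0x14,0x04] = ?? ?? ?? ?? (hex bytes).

MEM[0x08,0x09,0x14,0x04] = 13 46 6c 6c

[0] 0x09->0x10 len=6 : 46 6c 75 d3 7b 38
[1] 0x06->0x10 len=6 : e9 24 75 46 6c 75
[2] 0x16->0x1c len=3 : d4 26 13
[3] 0x12->0x02 len=7 : 75 46 6c 75 d4 26 13
query mem[0x08]=0x13, mem[0x09]=0x46, mem[0x14]=0x6c, mem[0x04]=0x6c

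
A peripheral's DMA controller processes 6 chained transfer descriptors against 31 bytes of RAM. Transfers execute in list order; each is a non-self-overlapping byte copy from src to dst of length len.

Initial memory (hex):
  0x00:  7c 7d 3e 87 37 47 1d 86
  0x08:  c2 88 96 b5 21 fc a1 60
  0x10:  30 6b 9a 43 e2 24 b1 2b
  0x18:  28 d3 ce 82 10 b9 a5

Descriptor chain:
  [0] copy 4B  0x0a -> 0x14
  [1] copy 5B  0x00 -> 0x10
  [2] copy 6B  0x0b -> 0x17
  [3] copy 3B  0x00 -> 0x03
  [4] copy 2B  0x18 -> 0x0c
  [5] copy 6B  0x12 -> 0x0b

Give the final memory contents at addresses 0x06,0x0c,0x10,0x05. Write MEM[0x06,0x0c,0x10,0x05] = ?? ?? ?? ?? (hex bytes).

[0] 0x0a->0x14 len=4 : 96 b5 21 fc
[1] 0x00->0x10 len=5 : 7c 7d 3e 87 37
[2] 0x0b->0x17 len=6 : b5 21 fc a1 60 7c
[3] 0x00->0x03 len=3 : 7c 7d 3e
[4] 0x18->0x0c len=2 : 21 fc
[5] 0x12->0x0b len=6 : 3e 87 37 b5 21 b5
query mem[0x06]=0x1d, mem[0x0c]=0x87, mem[0x10]=0xb5, mem[0x05]=0x3e

MEM[0x06,0x0c,0x10,0x05] = 1d 87 b5 3e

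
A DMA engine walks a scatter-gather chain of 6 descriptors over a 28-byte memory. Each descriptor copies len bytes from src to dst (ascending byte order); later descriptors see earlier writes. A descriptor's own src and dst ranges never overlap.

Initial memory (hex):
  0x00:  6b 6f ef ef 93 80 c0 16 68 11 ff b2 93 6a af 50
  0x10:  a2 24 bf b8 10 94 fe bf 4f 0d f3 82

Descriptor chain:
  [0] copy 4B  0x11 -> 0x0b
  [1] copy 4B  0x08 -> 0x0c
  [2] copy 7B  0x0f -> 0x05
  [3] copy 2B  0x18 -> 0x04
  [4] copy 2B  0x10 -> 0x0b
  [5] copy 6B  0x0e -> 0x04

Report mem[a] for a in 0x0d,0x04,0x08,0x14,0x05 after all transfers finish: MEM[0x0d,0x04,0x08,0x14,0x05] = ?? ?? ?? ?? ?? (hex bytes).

D0: mem[0x0b..0x0e] <- [24 bf b8 10]
D1: mem[0x0c..0x0f] <- [68 11 ff 24]
D2: mem[0x05..0x0b] <- [24 a2 24 bf b8 10 94]
D3: mem[0x04..0x05] <- [4f 0d]
D4: mem[0x0b..0x0c] <- [a2 24]
D5: mem[0x04..0x09] <- [ff 24 a2 24 bf b8]
query mem[0x0d]=0x11, mem[0x04]=0xff, mem[0x08]=0xbf, mem[0x14]=0x10, mem[0x05]=0x24

MEM[0x0d,0x04,0x08,0x14,0x05] = 11 ff bf 10 24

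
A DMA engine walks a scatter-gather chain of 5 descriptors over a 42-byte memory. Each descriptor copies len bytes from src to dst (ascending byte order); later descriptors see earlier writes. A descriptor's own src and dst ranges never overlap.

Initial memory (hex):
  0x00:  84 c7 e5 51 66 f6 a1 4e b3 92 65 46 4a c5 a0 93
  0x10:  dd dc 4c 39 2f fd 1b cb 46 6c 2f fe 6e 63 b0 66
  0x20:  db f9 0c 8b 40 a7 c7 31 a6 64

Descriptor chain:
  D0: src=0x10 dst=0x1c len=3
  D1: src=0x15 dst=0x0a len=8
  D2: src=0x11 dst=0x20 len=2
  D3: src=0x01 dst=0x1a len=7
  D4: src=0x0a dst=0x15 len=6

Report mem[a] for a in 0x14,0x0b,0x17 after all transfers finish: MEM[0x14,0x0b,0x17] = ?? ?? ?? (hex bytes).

D0: mem[0x1c..0x1e] <- [dd dc 4c]
D1: mem[0x0a..0x11] <- [fd 1b cb 46 6c 2f fe dd]
D2: mem[0x20..0x21] <- [dd 4c]
D3: mem[0x1a..0x20] <- [c7 e5 51 66 f6 a1 4e]
D4: mem[0x15..0x1a] <- [fd 1b cb 46 6c 2f]
query mem[0x14]=0x2f, mem[0x0b]=0x1b, mem[0x17]=0xcb

MEM[0x14,0x0b,0x17] = 2f 1b cb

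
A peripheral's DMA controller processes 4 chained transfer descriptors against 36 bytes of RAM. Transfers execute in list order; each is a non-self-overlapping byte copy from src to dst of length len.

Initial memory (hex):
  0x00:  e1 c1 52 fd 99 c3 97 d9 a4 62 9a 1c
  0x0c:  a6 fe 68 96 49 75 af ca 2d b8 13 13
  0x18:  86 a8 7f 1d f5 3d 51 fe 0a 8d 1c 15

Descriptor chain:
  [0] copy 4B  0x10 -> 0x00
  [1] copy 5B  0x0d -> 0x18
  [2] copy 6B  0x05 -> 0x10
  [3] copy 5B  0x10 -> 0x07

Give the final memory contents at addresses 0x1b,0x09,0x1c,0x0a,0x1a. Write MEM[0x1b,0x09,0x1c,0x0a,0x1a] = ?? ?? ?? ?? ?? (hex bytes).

#0 dst[0x00+4] := {0x49,0x75,0xaf,0xca}
#1 dst[0x18+5] := {0xfe,0x68,0x96,0x49,0x75}
#2 dst[0x10+6] := {0xc3,0x97,0xd9,0xa4,0x62,0x9a}
#3 dst[0x07+5] := {0xc3,0x97,0xd9,0xa4,0x62}
query mem[0x1b]=0x49, mem[0x09]=0xd9, mem[0x1c]=0x75, mem[0x0a]=0xa4, mem[0x1a]=0x96

MEM[0x1b,0x09,0x1c,0x0a,0x1a] = 49 d9 75 a4 96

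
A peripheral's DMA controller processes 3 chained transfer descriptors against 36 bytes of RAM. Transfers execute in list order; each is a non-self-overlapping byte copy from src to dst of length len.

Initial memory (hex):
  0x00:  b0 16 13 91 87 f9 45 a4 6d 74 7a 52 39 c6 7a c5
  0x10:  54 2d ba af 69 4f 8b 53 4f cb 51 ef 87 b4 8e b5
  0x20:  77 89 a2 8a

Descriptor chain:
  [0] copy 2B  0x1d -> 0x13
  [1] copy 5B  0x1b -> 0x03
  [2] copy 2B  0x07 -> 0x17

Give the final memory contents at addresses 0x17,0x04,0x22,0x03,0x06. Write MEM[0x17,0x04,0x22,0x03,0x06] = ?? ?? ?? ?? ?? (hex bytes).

[0] 0x1d->0x13 len=2 : b4 8e
[1] 0x1b->0x03 len=5 : ef 87 b4 8e b5
[2] 0x07->0x17 len=2 : b5 6d
query mem[0x17]=0xb5, mem[0x04]=0x87, mem[0x22]=0xa2, mem[0x03]=0xef, mem[0x06]=0x8e

MEM[0x17,0x04,0x22,0x03,0x06] = b5 87 a2 ef 8e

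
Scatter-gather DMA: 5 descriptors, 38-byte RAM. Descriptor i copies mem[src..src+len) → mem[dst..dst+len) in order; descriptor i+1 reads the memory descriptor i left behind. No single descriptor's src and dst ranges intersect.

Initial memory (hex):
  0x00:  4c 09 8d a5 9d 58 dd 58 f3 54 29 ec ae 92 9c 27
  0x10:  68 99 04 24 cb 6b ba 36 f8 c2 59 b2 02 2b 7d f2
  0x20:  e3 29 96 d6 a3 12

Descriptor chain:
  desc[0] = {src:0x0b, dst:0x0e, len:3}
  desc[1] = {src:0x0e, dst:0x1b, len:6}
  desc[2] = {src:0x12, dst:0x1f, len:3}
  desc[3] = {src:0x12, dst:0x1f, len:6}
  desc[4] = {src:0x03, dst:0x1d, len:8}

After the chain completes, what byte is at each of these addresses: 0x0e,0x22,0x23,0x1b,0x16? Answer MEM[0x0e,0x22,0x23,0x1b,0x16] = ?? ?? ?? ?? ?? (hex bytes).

MEM[0x0e,0x22,0x23,0x1b,0x16] = ec f3 54 ec ba

[0] 0x0b->0x0e len=3 : ec ae 92
[1] 0x0e->0x1b len=6 : ec ae 92 99 04 24
[2] 0x12->0x1f len=3 : 04 24 cb
[3] 0x12->0x1f len=6 : 04 24 cb 6b ba 36
[4] 0x03->0x1d len=8 : a5 9d 58 dd 58 f3 54 29
query mem[0x0e]=0xec, mem[0x22]=0xf3, mem[0x23]=0x54, mem[0x1b]=0xec, mem[0x16]=0xba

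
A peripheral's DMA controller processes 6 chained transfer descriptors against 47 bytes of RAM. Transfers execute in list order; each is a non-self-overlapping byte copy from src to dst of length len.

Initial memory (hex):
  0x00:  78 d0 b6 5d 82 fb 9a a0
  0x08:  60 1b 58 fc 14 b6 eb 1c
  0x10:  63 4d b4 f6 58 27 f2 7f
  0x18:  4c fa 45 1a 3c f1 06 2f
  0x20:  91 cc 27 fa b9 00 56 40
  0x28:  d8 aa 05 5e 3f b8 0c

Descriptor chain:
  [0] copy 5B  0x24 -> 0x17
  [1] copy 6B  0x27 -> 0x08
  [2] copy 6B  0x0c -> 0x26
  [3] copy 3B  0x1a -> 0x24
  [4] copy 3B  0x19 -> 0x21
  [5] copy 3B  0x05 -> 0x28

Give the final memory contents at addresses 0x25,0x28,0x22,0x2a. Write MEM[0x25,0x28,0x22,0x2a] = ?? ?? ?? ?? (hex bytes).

  after D0: wrote 5B at 0x17 = b9005640d8
  after D1: wrote 6B at 0x08 = 40d8aa055e3f
  after D2: wrote 6B at 0x26 = 5e3feb1c634d
  after D3: wrote 3B at 0x24 = 40d83c
  after D4: wrote 3B at 0x21 = 5640d8
  after D5: wrote 3B at 0x28 = fb9aa0
query mem[0x25]=0xd8, mem[0x28]=0xfb, mem[0x22]=0x40, mem[0x2a]=0xa0

MEM[0x25,0x28,0x22,0x2a] = d8 fb 40 a0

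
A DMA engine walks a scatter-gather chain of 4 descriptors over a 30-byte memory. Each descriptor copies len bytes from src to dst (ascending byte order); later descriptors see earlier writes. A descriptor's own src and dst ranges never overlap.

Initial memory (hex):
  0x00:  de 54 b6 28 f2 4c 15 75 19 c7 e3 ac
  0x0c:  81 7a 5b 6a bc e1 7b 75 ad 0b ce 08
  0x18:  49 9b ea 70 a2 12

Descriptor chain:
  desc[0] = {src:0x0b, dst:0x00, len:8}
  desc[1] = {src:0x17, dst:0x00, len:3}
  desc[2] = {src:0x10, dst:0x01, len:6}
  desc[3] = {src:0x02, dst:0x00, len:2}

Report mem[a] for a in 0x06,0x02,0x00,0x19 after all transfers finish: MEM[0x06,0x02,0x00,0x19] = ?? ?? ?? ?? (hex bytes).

#0 dst[0x00+8] := {0xac,0x81,0x7a,0x5b,0x6a,0xbc,0xe1,0x7b}
#1 dst[0x00+3] := {0x08,0x49,0x9b}
#2 dst[0x01+6] := {0xbc,0xe1,0x7b,0x75,0xad,0x0b}
#3 dst[0x00+2] := {0xe1,0x7b}
query mem[0x06]=0x0b, mem[0x02]=0xe1, mem[0x00]=0xe1, mem[0x19]=0x9b

MEM[0x06,0x02,0x00,0x19] = 0b e1 e1 9b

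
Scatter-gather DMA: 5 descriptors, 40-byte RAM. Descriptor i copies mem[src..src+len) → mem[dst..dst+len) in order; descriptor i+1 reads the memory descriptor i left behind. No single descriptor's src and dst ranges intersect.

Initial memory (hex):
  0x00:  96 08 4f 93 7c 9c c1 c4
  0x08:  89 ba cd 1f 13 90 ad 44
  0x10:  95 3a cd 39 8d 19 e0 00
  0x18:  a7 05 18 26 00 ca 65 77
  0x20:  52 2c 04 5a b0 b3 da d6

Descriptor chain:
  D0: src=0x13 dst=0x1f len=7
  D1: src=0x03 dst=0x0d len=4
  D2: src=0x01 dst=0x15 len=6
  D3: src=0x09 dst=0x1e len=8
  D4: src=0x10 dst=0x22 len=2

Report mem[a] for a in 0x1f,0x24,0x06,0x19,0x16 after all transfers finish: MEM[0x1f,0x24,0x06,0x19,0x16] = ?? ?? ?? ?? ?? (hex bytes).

MEM[0x1f,0x24,0x06,0x19,0x16] = cd 9c c1 9c 4f

  after D0: wrote 7B at 0x1f = 398d19e000a705
  after D1: wrote 4B at 0x0d = 937c9cc1
  after D2: wrote 6B at 0x15 = 084f937c9cc1
  after D3: wrote 8B at 0x1e = bacd1f13937c9cc1
  after D4: wrote 2B at 0x22 = c13a
query mem[0x1f]=0xcd, mem[0x24]=0x9c, mem[0x06]=0xc1, mem[0x19]=0x9c, mem[0x16]=0x4f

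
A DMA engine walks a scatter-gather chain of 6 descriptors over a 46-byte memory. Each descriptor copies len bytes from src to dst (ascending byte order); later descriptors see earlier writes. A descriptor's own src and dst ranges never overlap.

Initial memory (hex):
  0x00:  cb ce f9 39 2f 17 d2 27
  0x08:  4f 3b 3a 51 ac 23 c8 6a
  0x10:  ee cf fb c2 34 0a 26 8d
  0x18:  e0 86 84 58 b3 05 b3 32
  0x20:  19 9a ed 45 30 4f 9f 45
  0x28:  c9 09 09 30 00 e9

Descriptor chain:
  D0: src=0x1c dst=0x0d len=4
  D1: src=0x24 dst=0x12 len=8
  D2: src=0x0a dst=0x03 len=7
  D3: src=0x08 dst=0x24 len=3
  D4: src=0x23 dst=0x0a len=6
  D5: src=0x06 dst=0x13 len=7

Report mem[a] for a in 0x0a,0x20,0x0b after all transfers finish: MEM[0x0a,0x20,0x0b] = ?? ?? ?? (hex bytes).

#0 dst[0x0d+4] := {0xb3,0x05,0xb3,0x32}
#1 dst[0x12+8] := {0x30,0x4f,0x9f,0x45,0xc9,0x09,0x09,0x30}
#2 dst[0x03+7] := {0x3a,0x51,0xac,0xb3,0x05,0xb3,0x32}
#3 dst[0x24+3] := {0xb3,0x32,0x3a}
#4 dst[0x0a+6] := {0x45,0xb3,0x32,0x3a,0x45,0xc9}
#5 dst[0x13+7] := {0xb3,0x05,0xb3,0x32,0x45,0xb3,0x32}
query mem[0x0a]=0x45, mem[0x20]=0x19, mem[0x0b]=0xb3

MEM[0x0a,0x20,0x0b] = 45 19 b3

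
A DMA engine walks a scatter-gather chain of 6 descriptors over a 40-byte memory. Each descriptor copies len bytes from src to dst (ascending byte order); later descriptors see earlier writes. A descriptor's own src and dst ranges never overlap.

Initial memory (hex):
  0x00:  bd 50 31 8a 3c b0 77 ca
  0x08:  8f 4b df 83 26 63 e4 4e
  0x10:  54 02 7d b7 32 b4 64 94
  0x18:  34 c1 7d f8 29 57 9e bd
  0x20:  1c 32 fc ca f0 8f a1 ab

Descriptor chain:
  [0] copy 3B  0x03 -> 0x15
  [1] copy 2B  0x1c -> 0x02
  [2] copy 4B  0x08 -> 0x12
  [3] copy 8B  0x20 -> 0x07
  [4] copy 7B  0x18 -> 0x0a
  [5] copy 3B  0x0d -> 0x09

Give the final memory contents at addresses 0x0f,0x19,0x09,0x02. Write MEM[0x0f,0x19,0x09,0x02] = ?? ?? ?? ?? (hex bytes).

MEM[0x0f,0x19,0x09,0x02] = 57 c1 f8 29

#0 dst[0x15+3] := {0x8a,0x3c,0xb0}
#1 dst[0x02+2] := {0x29,0x57}
#2 dst[0x12+4] := {0x8f,0x4b,0xdf,0x83}
#3 dst[0x07+8] := {0x1c,0x32,0xfc,0xca,0xf0,0x8f,0xa1,0xab}
#4 dst[0x0a+7] := {0x34,0xc1,0x7d,0xf8,0x29,0x57,0x9e}
#5 dst[0x09+3] := {0xf8,0x29,0x57}
query mem[0x0f]=0x57, mem[0x19]=0xc1, mem[0x09]=0xf8, mem[0x02]=0x29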